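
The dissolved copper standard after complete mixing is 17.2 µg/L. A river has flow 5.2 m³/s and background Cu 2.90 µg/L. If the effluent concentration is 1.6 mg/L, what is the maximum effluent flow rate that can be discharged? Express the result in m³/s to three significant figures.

0.0470 m³/s

2.90 µg/L = 0.0029 mg/L.
17.2 µg/L = 0.0172 mg/L.
Mass balance at complete mixing: C_std·(Q_w + Q_r) = Q_w·C_e + Q_r·C_b.
Rearranging, Q_w = Q_r·(C_std − C_b)/(C_e − C_std) = 5.2·(0.0172 − 0.0029) / (1.6 − 0.0172) = 0.04698 m³/s.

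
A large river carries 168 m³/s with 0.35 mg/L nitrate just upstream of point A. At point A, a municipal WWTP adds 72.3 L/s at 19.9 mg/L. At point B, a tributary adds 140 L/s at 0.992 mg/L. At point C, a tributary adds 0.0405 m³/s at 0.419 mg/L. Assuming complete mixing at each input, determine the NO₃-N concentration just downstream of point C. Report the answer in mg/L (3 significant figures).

72.3 L/s = 0.0723 m³/s.
After input A: C = (168·0.35 + 0.0723·19.9) / 168.1 = 0.3584 mg/L.
140 L/s = 0.14 m³/s.
After input B: C = (168.1·0.3584 + 0.14·0.992) / 168.2 = 0.3589 mg/L.
After input C: C = (168.2·0.3589 + 0.0405·0.419) / 168.3 = 0.359 mg/L.

0.359 mg/L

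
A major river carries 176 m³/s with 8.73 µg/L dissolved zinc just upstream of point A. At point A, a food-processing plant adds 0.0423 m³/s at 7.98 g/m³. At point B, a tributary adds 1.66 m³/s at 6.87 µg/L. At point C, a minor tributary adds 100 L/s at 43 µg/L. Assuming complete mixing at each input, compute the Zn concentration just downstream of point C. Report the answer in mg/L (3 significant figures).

0.0106 mg/L

8.73 µg/L = 0.00873 mg/L.
After input A: C = (176·0.00873 + 0.0423·7.98) / 176 = 0.01065 mg/L.
6.87 µg/L = 0.00687 mg/L.
After input B: C = (176·0.01065 + 1.66·0.00687) / 177.7 = 0.01061 mg/L.
100 L/s = 0.1 m³/s.
43 µg/L = 0.043 mg/L.
After input C: C = (177.7·0.01061 + 0.1·0.043) / 177.8 = 0.01063 mg/L.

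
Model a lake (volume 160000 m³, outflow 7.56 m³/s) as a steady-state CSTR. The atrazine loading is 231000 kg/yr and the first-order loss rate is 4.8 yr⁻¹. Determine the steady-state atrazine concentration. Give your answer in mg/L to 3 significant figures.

0.965 mg/L

Outflow Q = 7.56 m³/s × 3.156e+07 s/yr = 2.386e+08 m³/yr.
Steady-state CSTR mass balance: W = Q·C + k·V·C, so C = W/(Q + kV).
Q + kV = 2.386e+08 + 4.8·160000 = 2.393e+08 m³/yr.
C = 231000/2.393e+08 = 0.0009651 kg/m³ = 0.9651 mg/L.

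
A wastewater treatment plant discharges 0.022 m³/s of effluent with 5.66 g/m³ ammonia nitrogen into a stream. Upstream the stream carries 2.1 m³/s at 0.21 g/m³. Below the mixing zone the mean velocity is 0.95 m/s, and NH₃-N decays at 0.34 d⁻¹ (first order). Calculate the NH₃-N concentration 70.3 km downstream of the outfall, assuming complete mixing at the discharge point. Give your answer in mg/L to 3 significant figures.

0.199 mg/L

After complete mixing, C₀ = (0.022·5.66 + 2.1·0.21) / 2.122 = 0.2665 mg/L.
Travel time t = 7.03e+04 m / 0.95 m/s = 7.4e+04 s = 0.8565 d.
C = 0.2665·exp(−0.34·0.8565) = 0.2665·0.7474 = 0.1992 mg/L.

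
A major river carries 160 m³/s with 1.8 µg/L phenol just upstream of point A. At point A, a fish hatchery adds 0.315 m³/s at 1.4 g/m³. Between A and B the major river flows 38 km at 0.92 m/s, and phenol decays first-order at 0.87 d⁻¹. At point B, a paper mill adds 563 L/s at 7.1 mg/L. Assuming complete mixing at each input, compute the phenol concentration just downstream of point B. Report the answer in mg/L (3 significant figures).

0.0278 mg/L

1.8 µg/L = 0.0018 mg/L.
After input A: C = (160·0.0018 + 0.315·1.4) / 160.3 = 0.004547 mg/L.
Over the 38 km reach to input B (t = 4.13e+04 s = 0.4781 d), decay gives C = 0.004547·exp(−0.87·0.4781) = 0.003 mg/L.
563 L/s = 0.563 m³/s.
After input B: C = (160.3·0.003 + 0.563·7.1) / 160.9 = 0.02784 mg/L.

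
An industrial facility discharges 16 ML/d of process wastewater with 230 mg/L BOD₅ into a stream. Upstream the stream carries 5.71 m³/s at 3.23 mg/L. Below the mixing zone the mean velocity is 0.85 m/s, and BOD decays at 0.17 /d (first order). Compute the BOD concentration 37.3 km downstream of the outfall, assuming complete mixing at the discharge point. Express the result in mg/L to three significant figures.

9.50 mg/L

16 ML/d = 0.1852 m³/s.
After complete mixing, C₀ = (0.1852·230 + 5.71·3.23) / 5.895 = 10.35 mg/L.
Travel time t = 3.73e+04 m / 0.85 m/s = 4.388e+04 s = 0.5079 d.
C = 10.35·exp(−0.17·0.5079) = 10.35·0.9173 = 9.497 mg/L.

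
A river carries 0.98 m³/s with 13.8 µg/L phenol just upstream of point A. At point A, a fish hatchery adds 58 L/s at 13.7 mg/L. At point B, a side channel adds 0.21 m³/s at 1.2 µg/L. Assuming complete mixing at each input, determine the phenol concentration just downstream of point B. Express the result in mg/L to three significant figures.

13.8 µg/L = 0.0138 mg/L.
58 L/s = 0.058 m³/s.
After input A: C = (0.98·0.0138 + 0.058·13.7) / 1.038 = 0.7785 mg/L.
1.2 µg/L = 0.0012 mg/L.
After input B: C = (1.038·0.7785 + 0.21·0.0012) / 1.248 = 0.6477 mg/L.

0.648 mg/L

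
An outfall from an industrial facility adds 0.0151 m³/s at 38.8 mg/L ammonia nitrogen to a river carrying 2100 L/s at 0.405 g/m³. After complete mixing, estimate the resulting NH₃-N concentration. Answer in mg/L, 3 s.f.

2100 L/s = 2.1 m³/s.
Conservation of mass across the mixing zone: C = (0.0151·38.8 + 2.1·0.405) / (0.0151 + 2.1) = 1.436/2.115 = 0.6791 mg/L.

0.679 mg/L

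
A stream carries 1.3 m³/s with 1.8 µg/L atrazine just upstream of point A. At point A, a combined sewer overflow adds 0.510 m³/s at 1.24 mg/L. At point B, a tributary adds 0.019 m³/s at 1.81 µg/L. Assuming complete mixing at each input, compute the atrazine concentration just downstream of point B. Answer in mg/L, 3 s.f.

1.8 µg/L = 0.0018 mg/L.
After input A: C = (1.3·0.0018 + 0.51·1.24) / 1.81 = 0.3507 mg/L.
1.81 µg/L = 0.00181 mg/L.
After input B: C = (1.81·0.3507 + 0.019·0.00181) / 1.829 = 0.3471 mg/L.

0.347 mg/L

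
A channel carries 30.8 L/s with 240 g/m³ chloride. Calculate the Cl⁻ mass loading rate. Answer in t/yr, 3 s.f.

233 t/yr

30.8 L/s = 0.0308 m³/s.
Mass flux = Q·C = 0.0308 m³/s × 240 g/m³ = 7.392 g/s.
= 7.392 g/s × 31.56 = 233.3 t/yr.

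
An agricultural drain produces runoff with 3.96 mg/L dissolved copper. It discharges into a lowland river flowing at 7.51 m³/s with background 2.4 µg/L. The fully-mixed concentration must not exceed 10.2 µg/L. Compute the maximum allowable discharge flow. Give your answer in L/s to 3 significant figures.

2.4 µg/L = 0.0024 mg/L.
10.2 µg/L = 0.0102 mg/L.
Mass balance at complete mixing: C_std·(Q_w + Q_r) = Q_w·C_e + Q_r·C_b.
Rearranging, Q_w = Q_r·(C_std − C_b)/(C_e − C_std) = 7.51·(0.0102 − 0.0024) / (3.96 − 0.0102) = 0.01483 m³/s.
= 14.83 L/s.

14.8 L/s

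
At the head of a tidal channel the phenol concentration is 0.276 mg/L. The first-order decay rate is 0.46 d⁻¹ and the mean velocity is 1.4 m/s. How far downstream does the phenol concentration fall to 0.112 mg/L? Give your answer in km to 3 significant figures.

237 km

From C = C₀·e^(−kt), t = ln(C₀/C)/k = ln(0.276/0.112)/0.46 = 0.9019/0.46 = 1.961 d.
Distance = v·t = 1.4 m/s × 1.694e+05 s = 2.372e+05 m = 237.2 km.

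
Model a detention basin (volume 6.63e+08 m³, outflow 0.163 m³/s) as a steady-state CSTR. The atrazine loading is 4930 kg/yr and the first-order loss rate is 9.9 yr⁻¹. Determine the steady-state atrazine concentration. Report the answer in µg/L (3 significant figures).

Outflow Q = 0.163 m³/s × 3.156e+07 s/yr = 5.144e+06 m³/yr.
Steady-state CSTR mass balance: W = Q·C + k·V·C, so C = W/(Q + kV).
Q + kV = 5.144e+06 + 9.9·6.63e+08 = 6.569e+09 m³/yr.
C = 4930/6.569e+09 = 7.505e-07 kg/m³ = 0.0007505 mg/L = 0.7505 µg/L.

0.751 µg/L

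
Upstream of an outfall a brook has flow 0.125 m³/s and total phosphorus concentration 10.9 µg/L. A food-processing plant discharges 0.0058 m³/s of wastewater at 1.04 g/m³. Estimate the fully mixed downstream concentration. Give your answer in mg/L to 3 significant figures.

10.9 µg/L = 0.0109 mg/L.
By mass balance at complete mixing, C = (0.0058·1.04 + 0.125·0.0109) / (0.0058 + 0.125) = 0.007395/0.1308 = 0.05653 mg/L.

0.0565 mg/L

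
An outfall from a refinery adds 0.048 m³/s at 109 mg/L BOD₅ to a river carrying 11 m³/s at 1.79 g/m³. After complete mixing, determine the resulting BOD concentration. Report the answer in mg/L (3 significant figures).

2.26 mg/L

Flow-weighted mixing gives C = (0.048·109 + 11·1.79) / (0.048 + 11) = 24.92/11.05 = 2.256 mg/L.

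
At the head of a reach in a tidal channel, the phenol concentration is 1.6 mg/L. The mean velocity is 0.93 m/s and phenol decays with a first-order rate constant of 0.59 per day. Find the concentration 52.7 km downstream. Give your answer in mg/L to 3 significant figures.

1.09 mg/L

Travel time t = 52.7 km / 0.93 m/s = 5.27e+04/0.93 = 5.667e+04 s = 0.6559 d.
First-order decay: C = 1.6·exp(−0.59·0.6559) = 1.6·0.6791 = 1.087 mg/L.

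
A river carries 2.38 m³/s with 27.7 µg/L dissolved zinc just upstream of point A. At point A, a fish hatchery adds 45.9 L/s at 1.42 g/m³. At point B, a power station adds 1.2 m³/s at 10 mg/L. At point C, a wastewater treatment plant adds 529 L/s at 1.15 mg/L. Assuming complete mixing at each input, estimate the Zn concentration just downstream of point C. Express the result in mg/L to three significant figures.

3.07 mg/L

27.7 µg/L = 0.0277 mg/L.
45.9 L/s = 0.0459 m³/s.
After input A: C = (2.38·0.0277 + 0.0459·1.42) / 2.426 = 0.05404 mg/L.
After input B: C = (2.426·0.05404 + 1.2·10) / 3.626 = 3.346 mg/L.
529 L/s = 0.529 m³/s.
After input C: C = (3.626·3.346 + 0.529·1.15) / 4.155 = 3.066 mg/L.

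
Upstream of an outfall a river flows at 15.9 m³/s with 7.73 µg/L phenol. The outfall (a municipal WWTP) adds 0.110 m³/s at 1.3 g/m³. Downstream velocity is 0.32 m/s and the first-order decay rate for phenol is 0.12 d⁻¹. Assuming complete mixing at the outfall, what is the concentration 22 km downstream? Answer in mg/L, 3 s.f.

0.0151 mg/L

7.73 µg/L = 0.00773 mg/L.
After complete mixing, C₀ = (0.11·1.3 + 15.9·0.00773) / 16.01 = 0.01661 mg/L.
Travel time t = 2.2e+04 m / 0.32 m/s = 6.875e+04 s = 0.7957 d.
C = 0.01661·exp(−0.12·0.7957) = 0.01661·0.9089 = 0.0151 mg/L.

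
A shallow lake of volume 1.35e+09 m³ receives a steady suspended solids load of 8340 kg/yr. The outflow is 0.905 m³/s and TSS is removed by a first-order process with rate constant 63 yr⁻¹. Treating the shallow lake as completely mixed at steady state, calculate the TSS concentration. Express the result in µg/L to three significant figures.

Outflow Q = 0.905 m³/s × 3.156e+07 s/yr = 2.856e+07 m³/yr.
Steady-state CSTR mass balance: W = Q·C + k·V·C, so C = W/(Q + kV).
Q + kV = 2.856e+07 + 63·1.35e+09 = 8.508e+10 m³/yr.
C = 8340/8.508e+10 = 9.803e-08 kg/m³ = 9.803e-05 mg/L = 0.09803 µg/L.

0.0980 µg/L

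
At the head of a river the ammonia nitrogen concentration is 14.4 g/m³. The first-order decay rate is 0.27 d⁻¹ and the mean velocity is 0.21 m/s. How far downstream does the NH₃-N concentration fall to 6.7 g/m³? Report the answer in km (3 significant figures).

From C = C₀·e^(−kt), t = ln(C₀/C)/k = ln(14.4/6.7)/0.27 = 0.7651/0.27 = 2.834 d.
Distance = v·t = 0.21 m/s × 2.448e+05 s = 5.142e+04 m = 51.42 km.

51.4 km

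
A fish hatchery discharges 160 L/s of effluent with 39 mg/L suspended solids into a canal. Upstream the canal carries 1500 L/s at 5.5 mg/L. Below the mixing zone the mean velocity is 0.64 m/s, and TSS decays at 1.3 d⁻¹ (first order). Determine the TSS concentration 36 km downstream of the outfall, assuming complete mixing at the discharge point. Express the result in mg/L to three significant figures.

160 L/s = 0.16 m³/s.
1500 L/s = 1.5 m³/s.
After complete mixing, C₀ = (0.16·39 + 1.5·5.5) / 1.66 = 8.729 mg/L.
Travel time t = 3.6e+04 m / 0.64 m/s = 5.625e+04 s = 0.651 d.
C = 8.729·exp(−1.3·0.651) = 8.729·0.429 = 3.744 mg/L.

3.74 mg/L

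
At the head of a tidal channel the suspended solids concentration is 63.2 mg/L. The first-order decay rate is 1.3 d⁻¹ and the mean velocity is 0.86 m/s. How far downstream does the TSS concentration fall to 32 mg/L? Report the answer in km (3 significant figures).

From C = C₀·e^(−kt), t = ln(C₀/C)/k = ln(63.2/32)/1.3 = 0.6806/1.3 = 0.5235 d.
Distance = v·t = 0.86 m/s × 4.523e+04 s = 3.89e+04 m = 38.9 km.

38.9 km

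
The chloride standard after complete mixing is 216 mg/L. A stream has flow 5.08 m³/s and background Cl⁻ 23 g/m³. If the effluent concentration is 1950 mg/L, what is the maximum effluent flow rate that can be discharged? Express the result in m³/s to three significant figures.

Mass balance at complete mixing: C_std·(Q_w + Q_r) = Q_w·C_e + Q_r·C_b.
Rearranging, Q_w = Q_r·(C_std − C_b)/(C_e − C_std) = 5.08·(216 − 23) / (1950 − 216) = 0.5654 m³/s.

0.565 m³/s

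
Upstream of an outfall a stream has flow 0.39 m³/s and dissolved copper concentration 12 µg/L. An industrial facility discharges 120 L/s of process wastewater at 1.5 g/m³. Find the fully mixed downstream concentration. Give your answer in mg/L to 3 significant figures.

0.362 mg/L

120 L/s = 0.12 m³/s.
12 µg/L = 0.012 mg/L.
By mass balance at complete mixing, C = (0.12·1.5 + 0.39·0.012) / (0.12 + 0.39) = 0.1847/0.51 = 0.3621 mg/L.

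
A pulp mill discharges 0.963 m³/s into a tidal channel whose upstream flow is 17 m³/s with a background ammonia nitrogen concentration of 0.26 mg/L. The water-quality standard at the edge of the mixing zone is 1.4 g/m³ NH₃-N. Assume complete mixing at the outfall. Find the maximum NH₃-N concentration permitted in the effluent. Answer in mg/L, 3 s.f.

21.5 mg/L

Mass balance: 1.4·17.96 = 0.963·Cₑ + 17·0.26.
Cₑ = (25.15 − 4.42) / 0.963 = 21.52 mg/L.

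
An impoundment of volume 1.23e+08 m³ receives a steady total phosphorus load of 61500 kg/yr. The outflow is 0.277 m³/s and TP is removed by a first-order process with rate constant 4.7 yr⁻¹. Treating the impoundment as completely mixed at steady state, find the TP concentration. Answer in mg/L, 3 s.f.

0.105 mg/L

Outflow Q = 0.277 m³/s × 3.156e+07 s/yr = 8.741e+06 m³/yr.
Steady-state CSTR mass balance: W = Q·C + k·V·C, so C = W/(Q + kV).
Q + kV = 8.741e+06 + 4.7·1.23e+08 = 5.868e+08 m³/yr.
C = 61500/5.868e+08 = 0.0001048 kg/m³ = 0.1048 mg/L.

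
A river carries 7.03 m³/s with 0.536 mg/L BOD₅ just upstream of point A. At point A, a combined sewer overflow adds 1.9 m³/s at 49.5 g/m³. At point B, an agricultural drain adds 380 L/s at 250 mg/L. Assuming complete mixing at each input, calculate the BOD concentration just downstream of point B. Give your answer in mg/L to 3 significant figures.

After input A: C = (7.03·0.536 + 1.9·49.5) / 8.93 = 10.95 mg/L.
380 L/s = 0.38 m³/s.
After input B: C = (8.93·10.95 + 0.38·250) / 9.31 = 20.71 mg/L.

20.7 mg/L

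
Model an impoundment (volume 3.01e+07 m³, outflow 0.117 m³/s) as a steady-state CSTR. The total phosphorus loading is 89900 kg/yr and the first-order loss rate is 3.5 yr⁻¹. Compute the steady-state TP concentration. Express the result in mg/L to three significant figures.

Outflow Q = 0.117 m³/s × 3.156e+07 s/yr = 3.692e+06 m³/yr.
Steady-state CSTR mass balance: W = Q·C + k·V·C, so C = W/(Q + kV).
Q + kV = 3.692e+06 + 3.5·3.01e+07 = 1.09e+08 m³/yr.
C = 89900/1.09e+08 = 0.0008245 kg/m³ = 0.8245 mg/L.

0.824 mg/L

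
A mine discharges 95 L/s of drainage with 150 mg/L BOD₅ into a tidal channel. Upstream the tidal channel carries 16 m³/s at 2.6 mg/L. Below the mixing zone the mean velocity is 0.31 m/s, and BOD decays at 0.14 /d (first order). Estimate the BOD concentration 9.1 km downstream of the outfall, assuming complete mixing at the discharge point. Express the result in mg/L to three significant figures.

3.31 mg/L

95 L/s = 0.095 m³/s.
After complete mixing, C₀ = (0.095·150 + 16·2.6) / 16.09 = 3.47 mg/L.
Travel time t = 9100 m / 0.31 m/s = 2.935e+04 s = 0.3398 d.
C = 3.47·exp(−0.14·0.3398) = 3.47·0.9535 = 3.309 mg/L.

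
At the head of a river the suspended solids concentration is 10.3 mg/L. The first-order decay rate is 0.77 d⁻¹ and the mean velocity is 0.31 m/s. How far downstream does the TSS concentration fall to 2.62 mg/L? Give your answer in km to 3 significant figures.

47.6 km

From C = C₀·e^(−kt), t = ln(C₀/C)/k = ln(10.3/2.62)/0.77 = 1.369/0.77 = 1.778 d.
Distance = v·t = 0.31 m/s × 1.536e+05 s = 4.762e+04 m = 47.62 km.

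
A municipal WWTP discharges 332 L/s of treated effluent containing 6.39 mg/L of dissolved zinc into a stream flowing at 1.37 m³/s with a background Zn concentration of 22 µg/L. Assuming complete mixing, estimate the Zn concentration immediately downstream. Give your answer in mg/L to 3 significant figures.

332 L/s = 0.332 m³/s.
22 µg/L = 0.022 mg/L.
By mass balance at complete mixing, C = (0.332·6.39 + 1.37·0.022) / (0.332 + 1.37) = 2.152/1.702 = 1.264 mg/L.

1.26 mg/L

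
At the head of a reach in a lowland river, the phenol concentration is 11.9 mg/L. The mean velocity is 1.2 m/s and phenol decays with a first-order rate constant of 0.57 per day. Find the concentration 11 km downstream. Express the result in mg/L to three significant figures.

11.2 mg/L

Travel time t = 11 km / 1.2 m/s = 1.1e+04/1.2 = 9167 s = 0.1061 d.
First-order decay: C = 11.9·exp(−0.57·0.1061) = 11.9·0.9413 = 11.2 mg/L.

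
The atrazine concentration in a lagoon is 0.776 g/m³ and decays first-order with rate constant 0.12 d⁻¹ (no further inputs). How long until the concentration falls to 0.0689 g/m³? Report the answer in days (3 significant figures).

t = ln(C₀/C)/k = ln(0.776/0.0689)/0.12 = 2.421/0.12 = 20.18 d.

20.2 d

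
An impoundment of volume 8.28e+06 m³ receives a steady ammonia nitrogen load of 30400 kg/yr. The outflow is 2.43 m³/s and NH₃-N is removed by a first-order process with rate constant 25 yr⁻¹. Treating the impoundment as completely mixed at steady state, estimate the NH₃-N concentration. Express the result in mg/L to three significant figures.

0.107 mg/L

Outflow Q = 2.43 m³/s × 3.156e+07 s/yr = 7.668e+07 m³/yr.
Steady-state CSTR mass balance: W = Q·C + k·V·C, so C = W/(Q + kV).
Q + kV = 7.668e+07 + 25·8.28e+06 = 2.837e+08 m³/yr.
C = 30400/2.837e+08 = 0.0001072 kg/m³ = 0.1072 mg/L.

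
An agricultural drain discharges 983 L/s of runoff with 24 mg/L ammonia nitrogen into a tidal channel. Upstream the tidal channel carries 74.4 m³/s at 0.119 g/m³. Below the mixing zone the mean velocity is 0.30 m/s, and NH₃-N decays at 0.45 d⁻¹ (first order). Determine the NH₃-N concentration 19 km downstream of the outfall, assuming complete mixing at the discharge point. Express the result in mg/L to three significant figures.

983 L/s = 0.983 m³/s.
After complete mixing, C₀ = (0.983·24 + 74.4·0.119) / 75.38 = 0.4304 mg/L.
Travel time t = 1.9e+04 m / 0.30 m/s = 6.333e+04 s = 0.733 d.
C = 0.4304·exp(−0.45·0.733) = 0.4304·0.719 = 0.3095 mg/L.

0.309 mg/L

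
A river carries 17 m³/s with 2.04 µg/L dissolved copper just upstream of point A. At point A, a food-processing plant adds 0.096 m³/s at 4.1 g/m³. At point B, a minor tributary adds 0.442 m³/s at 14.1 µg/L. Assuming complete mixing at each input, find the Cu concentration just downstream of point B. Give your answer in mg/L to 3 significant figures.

2.04 µg/L = 0.00204 mg/L.
After input A: C = (17·0.00204 + 0.096·4.1) / 17.1 = 0.02505 mg/L.
14.1 µg/L = 0.0141 mg/L.
After input B: C = (17.1·0.02505 + 0.442·0.0141) / 17.54 = 0.02478 mg/L.

0.0248 mg/L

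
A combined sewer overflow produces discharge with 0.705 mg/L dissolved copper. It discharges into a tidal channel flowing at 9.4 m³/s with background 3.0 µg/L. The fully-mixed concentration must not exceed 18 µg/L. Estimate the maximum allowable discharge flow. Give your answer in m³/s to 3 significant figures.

0.205 m³/s

3.0 µg/L = 0.003 mg/L.
18 µg/L = 0.018 mg/L.
Mass balance at complete mixing: C_std·(Q_w + Q_r) = Q_w·C_e + Q_r·C_b.
Rearranging, Q_w = Q_r·(C_std − C_b)/(C_e − C_std) = 9.4·(0.018 − 0.003) / (0.705 − 0.018) = 0.2052 m³/s.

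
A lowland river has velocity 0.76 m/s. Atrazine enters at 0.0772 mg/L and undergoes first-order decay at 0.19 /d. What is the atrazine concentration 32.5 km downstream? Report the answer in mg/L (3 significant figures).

Travel time t = 32.5 km / 0.76 m/s = 3.25e+04/0.76 = 4.276e+04 s = 0.4949 d.
First-order decay: C = 0.0772·exp(−0.19·0.4949) = 0.0772·0.9102 = 0.07027 mg/L.

0.0703 mg/L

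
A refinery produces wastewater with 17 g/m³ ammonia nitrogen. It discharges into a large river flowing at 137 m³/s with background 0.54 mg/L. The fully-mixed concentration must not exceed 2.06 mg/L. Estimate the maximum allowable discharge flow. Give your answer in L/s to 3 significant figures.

Mass balance at complete mixing: C_std·(Q_w + Q_r) = Q_w·C_e + Q_r·C_b.
Rearranging, Q_w = Q_r·(C_std − C_b)/(C_e − C_std) = 137·(2.06 − 0.54) / (17 − 2.06) = 13.94 m³/s.
= 1.394e+04 L/s.

13900 L/s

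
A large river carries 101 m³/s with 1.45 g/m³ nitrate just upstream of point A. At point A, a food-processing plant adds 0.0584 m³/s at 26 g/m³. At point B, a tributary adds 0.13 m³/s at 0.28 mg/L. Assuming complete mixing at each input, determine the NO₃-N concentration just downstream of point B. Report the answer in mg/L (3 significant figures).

After input A: C = (101·1.45 + 0.0584·26) / 101.1 = 1.464 mg/L.
After input B: C = (101.1·1.464 + 0.13·0.28) / 101.2 = 1.463 mg/L.

1.46 mg/L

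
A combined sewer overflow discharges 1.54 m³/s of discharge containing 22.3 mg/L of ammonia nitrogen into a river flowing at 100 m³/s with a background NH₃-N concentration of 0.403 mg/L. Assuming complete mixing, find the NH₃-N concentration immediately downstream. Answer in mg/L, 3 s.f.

0.735 mg/L

By mass balance at complete mixing, C = (1.54·22.3 + 100·0.403) / (1.54 + 100) = 74.64/101.5 = 0.7351 mg/L.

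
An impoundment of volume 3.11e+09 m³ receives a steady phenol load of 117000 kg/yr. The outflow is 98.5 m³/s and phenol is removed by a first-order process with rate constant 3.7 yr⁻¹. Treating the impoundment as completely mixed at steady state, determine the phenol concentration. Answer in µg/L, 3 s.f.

8.01 µg/L

Outflow Q = 98.5 m³/s × 3.156e+07 s/yr = 3.108e+09 m³/yr.
Steady-state CSTR mass balance: W = Q·C + k·V·C, so C = W/(Q + kV).
Q + kV = 3.108e+09 + 3.7·3.11e+09 = 1.462e+10 m³/yr.
C = 117000/1.462e+10 = 8.005e-06 kg/m³ = 0.008005 mg/L = 8.005 µg/L.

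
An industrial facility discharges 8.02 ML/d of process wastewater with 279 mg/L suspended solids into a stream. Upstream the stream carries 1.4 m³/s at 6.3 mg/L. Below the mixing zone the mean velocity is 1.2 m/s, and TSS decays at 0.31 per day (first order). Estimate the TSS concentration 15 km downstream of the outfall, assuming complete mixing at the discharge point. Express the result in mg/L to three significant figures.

8.02 ML/d = 0.09282 m³/s.
After complete mixing, C₀ = (0.09282·279 + 1.4·6.3) / 1.493 = 23.26 mg/L.
Travel time t = 1.5e+04 m / 1.2 m/s = 1.25e+04 s = 0.1447 d.
C = 23.26·exp(−0.31·0.1447) = 23.26·0.9561 = 22.24 mg/L.

22.2 mg/L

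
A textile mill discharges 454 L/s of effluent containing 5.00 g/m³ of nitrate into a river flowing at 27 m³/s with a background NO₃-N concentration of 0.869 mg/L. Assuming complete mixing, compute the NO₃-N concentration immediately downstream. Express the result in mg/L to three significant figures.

454 L/s = 0.454 m³/s.
By mass balance at complete mixing, C = (0.454·5 + 27·0.869) / (0.454 + 27) = 25.73/27.45 = 0.9373 mg/L.

0.937 mg/L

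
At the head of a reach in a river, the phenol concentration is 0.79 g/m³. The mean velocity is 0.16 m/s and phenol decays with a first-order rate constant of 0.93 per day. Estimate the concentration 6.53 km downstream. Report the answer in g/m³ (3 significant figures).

Travel time t = 6.53 km / 0.16 m/s = 6530/0.16 = 4.081e+04 s = 0.4724 d.
First-order decay: C = 0.79·exp(−0.93·0.4724) = 0.79·0.6445 = 0.5091 g/m³.

0.509 g/m³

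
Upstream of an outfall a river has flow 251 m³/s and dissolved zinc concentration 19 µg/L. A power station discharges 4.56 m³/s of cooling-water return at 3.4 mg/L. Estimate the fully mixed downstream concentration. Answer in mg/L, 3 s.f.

0.0793 mg/L

19 µg/L = 0.019 mg/L.
By mass balance at complete mixing, C = (4.56·3.4 + 251·0.019) / (4.56 + 251) = 20.27/255.6 = 0.07933 mg/L.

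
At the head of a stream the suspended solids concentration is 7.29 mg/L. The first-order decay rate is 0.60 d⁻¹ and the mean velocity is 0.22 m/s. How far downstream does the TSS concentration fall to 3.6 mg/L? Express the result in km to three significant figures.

22.4 km

From C = C₀·e^(−kt), t = ln(C₀/C)/k = ln(7.29/3.6)/0.60 = 0.7056/0.60 = 1.176 d.
Distance = v·t = 0.22 m/s × 1.016e+05 s = 2.235e+04 m = 22.35 km.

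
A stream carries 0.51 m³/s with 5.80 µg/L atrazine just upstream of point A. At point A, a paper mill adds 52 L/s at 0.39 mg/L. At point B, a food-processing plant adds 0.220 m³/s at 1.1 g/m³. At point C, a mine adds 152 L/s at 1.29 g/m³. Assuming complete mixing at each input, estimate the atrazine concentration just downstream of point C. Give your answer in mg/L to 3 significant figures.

5.80 µg/L = 0.0058 mg/L.
52 L/s = 0.052 m³/s.
After input A: C = (0.51·0.0058 + 0.052·0.39) / 0.562 = 0.04135 mg/L.
After input B: C = (0.562·0.04135 + 0.22·1.1) / 0.782 = 0.3392 mg/L.
152 L/s = 0.152 m³/s.
After input C: C = (0.782·0.3392 + 0.152·1.29) / 0.934 = 0.4939 mg/L.

0.494 mg/L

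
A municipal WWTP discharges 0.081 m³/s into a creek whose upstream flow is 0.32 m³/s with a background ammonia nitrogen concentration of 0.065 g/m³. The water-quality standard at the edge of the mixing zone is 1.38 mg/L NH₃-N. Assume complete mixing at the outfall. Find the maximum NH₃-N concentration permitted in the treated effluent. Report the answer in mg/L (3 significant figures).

Mass balance: 1.38·0.401 = 0.081·Cₑ + 0.32·0.065.
Cₑ = (0.5534 − 0.0208) / 0.081 = 6.575 mg/L.

6.58 mg/L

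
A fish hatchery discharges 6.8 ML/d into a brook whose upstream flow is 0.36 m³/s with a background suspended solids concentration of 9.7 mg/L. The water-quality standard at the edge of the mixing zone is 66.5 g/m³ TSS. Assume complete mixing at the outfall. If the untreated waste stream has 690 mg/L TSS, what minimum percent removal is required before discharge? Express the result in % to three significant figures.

6.8 ML/d = 0.0787 m³/s.
Mass balance: 66.5·0.4387 = 0.0787·Cₑ + 0.36·9.7.
Cₑ = (29.17 − 3.492) / 0.0787 = 326.3 mg/L.
Required removal = 1 − 326.3/690 = 52.71 %.

52.7 %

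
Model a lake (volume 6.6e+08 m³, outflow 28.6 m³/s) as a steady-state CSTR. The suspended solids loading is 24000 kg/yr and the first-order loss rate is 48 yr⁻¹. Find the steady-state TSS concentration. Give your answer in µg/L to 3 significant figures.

0.737 µg/L

Outflow Q = 28.6 m³/s × 3.156e+07 s/yr = 9.025e+08 m³/yr.
Steady-state CSTR mass balance: W = Q·C + k·V·C, so C = W/(Q + kV).
Q + kV = 9.025e+08 + 48·6.6e+08 = 3.258e+10 m³/yr.
C = 24000/3.258e+10 = 7.366e-07 kg/m³ = 0.0007366 mg/L = 0.7366 µg/L.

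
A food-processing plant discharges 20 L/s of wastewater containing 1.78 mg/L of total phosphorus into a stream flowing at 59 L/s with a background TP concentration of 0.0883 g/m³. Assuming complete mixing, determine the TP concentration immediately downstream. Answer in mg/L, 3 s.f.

0.517 mg/L

20 L/s = 0.02 m³/s.
59 L/s = 0.059 m³/s.
Conservation of mass across the mixing zone: C = (0.02·1.78 + 0.059·0.0883) / (0.02 + 0.059) = 0.04081/0.079 = 0.5166 mg/L.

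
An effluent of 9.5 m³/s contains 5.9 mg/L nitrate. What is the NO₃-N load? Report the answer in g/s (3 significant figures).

56.1 g/s

Mass flux = Q·C = 9.5 m³/s × 5.9 g/m³ = 56.05 g/s.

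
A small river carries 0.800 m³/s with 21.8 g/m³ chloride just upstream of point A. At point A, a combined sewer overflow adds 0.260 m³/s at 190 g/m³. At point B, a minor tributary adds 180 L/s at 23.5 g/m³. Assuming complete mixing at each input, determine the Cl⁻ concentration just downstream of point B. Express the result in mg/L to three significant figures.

After input A: C = (0.8·21.8 + 0.26·190) / 1.06 = 63.06 mg/L.
180 L/s = 0.18 m³/s.
After input B: C = (1.06·63.06 + 0.18·23.5) / 1.24 = 57.31 mg/L.

57.3 mg/L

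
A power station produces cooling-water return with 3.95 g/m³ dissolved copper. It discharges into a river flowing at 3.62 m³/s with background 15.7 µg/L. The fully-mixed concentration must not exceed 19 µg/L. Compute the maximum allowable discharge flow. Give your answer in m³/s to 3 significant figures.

0.00304 m³/s

15.7 µg/L = 0.0157 mg/L.
19 µg/L = 0.019 mg/L.
Mass balance at complete mixing: C_std·(Q_w + Q_r) = Q_w·C_e + Q_r·C_b.
Rearranging, Q_w = Q_r·(C_std − C_b)/(C_e − C_std) = 3.62·(0.019 − 0.0157) / (3.95 − 0.019) = 0.003039 m³/s.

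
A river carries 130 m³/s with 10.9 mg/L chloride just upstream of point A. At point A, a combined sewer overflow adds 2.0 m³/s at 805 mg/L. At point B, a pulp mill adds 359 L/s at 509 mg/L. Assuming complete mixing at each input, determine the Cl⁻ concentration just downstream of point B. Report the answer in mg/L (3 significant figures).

After input A: C = (130·10.9 + 2·805) / 132 = 22.93 mg/L.
359 L/s = 0.359 m³/s.
After input B: C = (132·22.93 + 0.359·509) / 132.4 = 24.25 mg/L.

24.3 mg/L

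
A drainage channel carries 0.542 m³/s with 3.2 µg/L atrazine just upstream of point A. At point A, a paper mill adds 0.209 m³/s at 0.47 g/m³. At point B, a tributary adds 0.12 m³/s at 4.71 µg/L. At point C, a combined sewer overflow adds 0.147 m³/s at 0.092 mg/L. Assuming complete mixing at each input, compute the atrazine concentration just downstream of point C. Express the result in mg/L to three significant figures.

0.112 mg/L

3.2 µg/L = 0.0032 mg/L.
After input A: C = (0.542·0.0032 + 0.209·0.47) / 0.751 = 0.1331 mg/L.
4.71 µg/L = 0.00471 mg/L.
After input B: C = (0.751·0.1331 + 0.12·0.00471) / 0.871 = 0.1154 mg/L.
After input C: C = (0.871·0.1154 + 0.147·0.092) / 1.018 = 0.112 mg/L.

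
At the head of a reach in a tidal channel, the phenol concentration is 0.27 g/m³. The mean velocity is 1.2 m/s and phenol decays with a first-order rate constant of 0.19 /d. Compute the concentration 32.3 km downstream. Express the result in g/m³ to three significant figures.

Travel time t = 32.3 km / 1.2 m/s = 3.23e+04/1.2 = 2.692e+04 s = 0.3115 d.
First-order decay: C = 0.27·exp(−0.19·0.3115) = 0.27·0.9425 = 0.2545 g/m³.

0.254 g/m³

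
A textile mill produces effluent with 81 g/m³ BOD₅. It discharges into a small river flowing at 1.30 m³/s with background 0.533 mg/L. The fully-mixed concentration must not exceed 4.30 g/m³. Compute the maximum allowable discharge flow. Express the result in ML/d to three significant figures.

5.52 ML/d

Mass balance at complete mixing: C_std·(Q_w + Q_r) = Q_w·C_e + Q_r·C_b.
Rearranging, Q_w = Q_r·(C_std − C_b)/(C_e − C_std) = 1.30·(4.3 − 0.533) / (81 − 4.3) = 0.06385 m³/s.
= 5.516 ML/d.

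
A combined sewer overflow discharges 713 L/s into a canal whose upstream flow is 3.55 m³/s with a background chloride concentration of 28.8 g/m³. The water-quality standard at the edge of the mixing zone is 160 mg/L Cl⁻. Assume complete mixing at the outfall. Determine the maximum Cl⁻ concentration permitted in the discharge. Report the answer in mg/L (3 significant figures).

713 L/s = 0.713 m³/s.
Mass balance: 160·4.263 = 0.713·Cₑ + 3.55·28.8.
Cₑ = (682.1 − 102.2) / 0.713 = 813.2 mg/L.

813 mg/L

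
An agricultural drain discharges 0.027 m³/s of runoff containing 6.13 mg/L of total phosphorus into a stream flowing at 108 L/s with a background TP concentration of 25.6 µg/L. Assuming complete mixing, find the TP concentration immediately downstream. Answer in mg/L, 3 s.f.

108 L/s = 0.108 m³/s.
25.6 µg/L = 0.0256 mg/L.
Flow-weighted mixing gives C = (0.027·6.13 + 0.108·0.0256) / (0.027 + 0.108) = 0.1683/0.135 = 1.246 mg/L.

1.25 mg/L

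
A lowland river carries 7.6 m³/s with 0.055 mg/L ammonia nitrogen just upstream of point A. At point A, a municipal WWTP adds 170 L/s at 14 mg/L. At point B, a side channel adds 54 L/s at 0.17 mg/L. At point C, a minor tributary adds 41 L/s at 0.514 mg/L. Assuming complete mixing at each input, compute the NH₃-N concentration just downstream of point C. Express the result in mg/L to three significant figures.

0.360 mg/L

170 L/s = 0.17 m³/s.
After input A: C = (7.6·0.055 + 0.17·14) / 7.77 = 0.3601 mg/L.
54 L/s = 0.054 m³/s.
After input B: C = (7.77·0.3601 + 0.054·0.17) / 7.824 = 0.3588 mg/L.
41 L/s = 0.041 m³/s.
After input C: C = (7.824·0.3588 + 0.041·0.514) / 7.865 = 0.3596 mg/L.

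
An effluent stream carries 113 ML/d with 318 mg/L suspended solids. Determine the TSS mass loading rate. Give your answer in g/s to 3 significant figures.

113 ML/d = 1.308 m³/s.
Mass flux = Q·C = 1.308 m³/s × 318 g/m³ = 415.9 g/s.

416 g/s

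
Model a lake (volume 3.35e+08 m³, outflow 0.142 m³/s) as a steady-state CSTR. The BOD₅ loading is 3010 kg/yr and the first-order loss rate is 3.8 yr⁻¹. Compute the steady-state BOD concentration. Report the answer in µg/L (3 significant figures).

Outflow Q = 0.142 m³/s × 3.156e+07 s/yr = 4.481e+06 m³/yr.
Steady-state CSTR mass balance: W = Q·C + k·V·C, so C = W/(Q + kV).
Q + kV = 4.481e+06 + 3.8·3.35e+08 = 1.277e+09 m³/yr.
C = 3010/1.277e+09 = 2.356e-06 kg/m³ = 0.002356 mg/L = 2.356 µg/L.

2.36 µg/L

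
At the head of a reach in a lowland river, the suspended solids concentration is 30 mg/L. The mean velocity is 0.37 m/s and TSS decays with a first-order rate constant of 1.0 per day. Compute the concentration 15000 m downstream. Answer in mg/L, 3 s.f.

Travel time t = 15000 m / 0.37 m/s = 1.5e+04/0.37 = 4.054e+04 s = 0.4692 d.
First-order decay: C = 30·exp(−1.0·0.4692) = 30·0.6255 = 18.76 mg/L.

18.8 mg/L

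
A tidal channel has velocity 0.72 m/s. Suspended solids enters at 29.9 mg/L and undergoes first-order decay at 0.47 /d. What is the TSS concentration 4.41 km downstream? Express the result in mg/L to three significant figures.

Travel time t = 4.41 km / 0.72 m/s = 4410/0.72 = 6125 s = 0.07089 d.
First-order decay: C = 29.9·exp(−0.47·0.07089) = 29.9·0.9672 = 28.92 mg/L.

28.9 mg/L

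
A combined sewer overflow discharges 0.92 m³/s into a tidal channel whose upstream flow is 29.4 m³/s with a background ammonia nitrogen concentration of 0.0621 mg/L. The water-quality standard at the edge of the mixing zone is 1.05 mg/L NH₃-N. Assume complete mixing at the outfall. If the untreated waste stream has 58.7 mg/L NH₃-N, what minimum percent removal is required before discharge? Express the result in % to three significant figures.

Mass balance: 1.05·30.32 = 0.92·Cₑ + 29.4·0.0621.
Cₑ = (31.84 − 1.826) / 0.92 = 32.62 mg/L.
Required removal = 1 − 32.62/58.7 = 44.43 %.

44.4 %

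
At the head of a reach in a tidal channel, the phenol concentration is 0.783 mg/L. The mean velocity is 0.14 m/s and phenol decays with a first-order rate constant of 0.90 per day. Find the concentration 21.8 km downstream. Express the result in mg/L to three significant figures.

Travel time t = 21.8 km / 0.14 m/s = 2.18e+04/0.14 = 1.557e+05 s = 1.802 d.
First-order decay: C = 0.783·exp(−0.90·1.802) = 0.783·0.1975 = 0.1546 mg/L.

0.155 mg/L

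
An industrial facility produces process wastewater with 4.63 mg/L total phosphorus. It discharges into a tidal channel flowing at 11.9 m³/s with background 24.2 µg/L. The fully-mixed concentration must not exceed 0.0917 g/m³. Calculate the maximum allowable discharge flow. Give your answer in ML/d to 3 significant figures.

24.2 µg/L = 0.0242 mg/L.
Mass balance at complete mixing: C_std·(Q_w + Q_r) = Q_w·C_e + Q_r·C_b.
Rearranging, Q_w = Q_r·(C_std − C_b)/(C_e − C_std) = 11.9·(0.0917 − 0.0242) / (4.63 − 0.0917) = 0.177 m³/s.
= 15.29 ML/d.

15.3 ML/d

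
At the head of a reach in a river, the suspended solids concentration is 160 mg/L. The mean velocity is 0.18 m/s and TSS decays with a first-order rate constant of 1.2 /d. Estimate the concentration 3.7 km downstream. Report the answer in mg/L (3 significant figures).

120 mg/L

Travel time t = 3.7 km / 0.18 m/s = 3700/0.18 = 2.056e+04 s = 0.2379 d.
First-order decay: C = 160·exp(−1.2·0.2379) = 160·0.7516 = 120.3 mg/L.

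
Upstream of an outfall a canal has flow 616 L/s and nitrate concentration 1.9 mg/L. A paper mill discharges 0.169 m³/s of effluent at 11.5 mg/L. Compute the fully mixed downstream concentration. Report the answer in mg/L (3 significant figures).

616 L/s = 0.616 m³/s.
By mass balance at complete mixing, C = (0.169·11.5 + 0.616·1.9) / (0.169 + 0.616) = 3.114/0.785 = 3.967 mg/L.

3.97 mg/L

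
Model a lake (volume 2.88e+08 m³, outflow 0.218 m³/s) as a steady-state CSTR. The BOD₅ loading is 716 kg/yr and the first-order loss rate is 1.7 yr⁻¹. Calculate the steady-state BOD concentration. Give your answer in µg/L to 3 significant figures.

1.44 µg/L

Outflow Q = 0.218 m³/s × 3.156e+07 s/yr = 6.88e+06 m³/yr.
Steady-state CSTR mass balance: W = Q·C + k·V·C, so C = W/(Q + kV).
Q + kV = 6.88e+06 + 1.7·2.88e+08 = 4.965e+08 m³/yr.
C = 716/4.965e+08 = 1.442e-06 kg/m³ = 0.001442 mg/L = 1.442 µg/L.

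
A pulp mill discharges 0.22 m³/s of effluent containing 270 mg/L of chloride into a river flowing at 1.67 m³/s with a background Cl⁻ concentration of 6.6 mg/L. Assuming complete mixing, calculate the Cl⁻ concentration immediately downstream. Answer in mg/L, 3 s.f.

Flow-weighted mixing gives C = (0.22·270 + 1.67·6.6) / (0.22 + 1.67) = 70.42/1.89 = 37.26 mg/L.

37.3 mg/L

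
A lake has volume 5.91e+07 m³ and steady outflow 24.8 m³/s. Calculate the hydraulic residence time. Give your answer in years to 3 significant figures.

Q = 24.8 m³/s × 3.156e+07 s/yr = 7.826e+08 m³/yr.
Hydraulic residence time τ = V/Q = 5.91e+07/7.826e+08 = 0.07551 yr.

0.0755 yr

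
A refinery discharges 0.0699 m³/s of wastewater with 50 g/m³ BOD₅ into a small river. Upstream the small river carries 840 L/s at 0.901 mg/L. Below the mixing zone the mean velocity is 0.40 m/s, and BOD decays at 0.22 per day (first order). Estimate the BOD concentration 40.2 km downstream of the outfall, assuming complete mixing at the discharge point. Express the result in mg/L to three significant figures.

840 L/s = 0.84 m³/s.
After complete mixing, C₀ = (0.0699·50 + 0.84·0.901) / 0.9099 = 4.673 mg/L.
Travel time t = 4.02e+04 m / 0.40 m/s = 1.005e+05 s = 1.163 d.
C = 4.673·exp(−0.22·1.163) = 4.673·0.7742 = 3.618 mg/L.

3.62 mg/L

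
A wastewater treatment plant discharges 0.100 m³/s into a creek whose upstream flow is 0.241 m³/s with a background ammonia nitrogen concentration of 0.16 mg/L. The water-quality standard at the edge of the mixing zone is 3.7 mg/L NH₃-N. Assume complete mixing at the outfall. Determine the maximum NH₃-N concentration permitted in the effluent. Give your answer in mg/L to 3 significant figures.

Mass balance: 3.7·0.341 = 0.1·Cₑ + 0.241·0.16.
Cₑ = (1.262 − 0.03856) / 0.1 = 12.23 mg/L.

12.2 mg/L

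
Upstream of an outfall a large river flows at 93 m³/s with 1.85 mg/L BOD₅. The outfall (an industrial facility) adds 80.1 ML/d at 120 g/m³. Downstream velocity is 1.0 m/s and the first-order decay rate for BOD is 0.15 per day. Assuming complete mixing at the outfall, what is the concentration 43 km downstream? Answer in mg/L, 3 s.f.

2.80 mg/L

80.1 ML/d = 0.9271 m³/s.
After complete mixing, C₀ = (0.9271·120 + 93·1.85) / 93.93 = 3.016 mg/L.
Travel time t = 4.3e+04 m / 1.0 m/s = 4.3e+04 s = 0.4977 d.
C = 3.016·exp(−0.15·0.4977) = 3.016·0.9281 = 2.799 mg/L.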